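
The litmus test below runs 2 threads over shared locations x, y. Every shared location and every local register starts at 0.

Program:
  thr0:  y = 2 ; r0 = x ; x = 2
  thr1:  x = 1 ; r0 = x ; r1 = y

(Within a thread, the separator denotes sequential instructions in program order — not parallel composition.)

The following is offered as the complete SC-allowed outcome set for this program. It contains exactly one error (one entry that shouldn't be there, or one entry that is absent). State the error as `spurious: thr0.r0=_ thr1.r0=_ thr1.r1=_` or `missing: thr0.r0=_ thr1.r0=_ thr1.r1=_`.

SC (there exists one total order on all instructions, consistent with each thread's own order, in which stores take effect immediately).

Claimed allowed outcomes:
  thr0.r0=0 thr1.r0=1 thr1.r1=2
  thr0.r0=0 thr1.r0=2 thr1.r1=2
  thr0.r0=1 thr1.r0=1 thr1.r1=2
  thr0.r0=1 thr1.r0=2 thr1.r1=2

outcome vector order: (thr0.r0,thr1.r0,thr1.r1)
SC: 5 outcomes — {0/1/2, 0/2/2, 1/1/0, 1/1/2, 1/2/2}
SC∖claimed = {1/1/0}

missing: thr0.r0=1 thr1.r0=1 thr1.r1=0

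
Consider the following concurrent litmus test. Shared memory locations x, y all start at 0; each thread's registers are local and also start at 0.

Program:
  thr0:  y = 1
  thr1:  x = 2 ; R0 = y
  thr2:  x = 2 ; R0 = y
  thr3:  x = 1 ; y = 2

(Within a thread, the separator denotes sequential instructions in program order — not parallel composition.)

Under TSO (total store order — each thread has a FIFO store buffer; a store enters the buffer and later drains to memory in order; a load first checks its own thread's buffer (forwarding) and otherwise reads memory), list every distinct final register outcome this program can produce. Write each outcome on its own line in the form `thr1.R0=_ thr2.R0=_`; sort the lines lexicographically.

outcome vector order: (thr1.R0,thr2.R0)
|TSO outcomes| = 9

thr1.R0=0 thr2.R0=0
thr1.R0=0 thr2.R0=1
thr1.R0=0 thr2.R0=2
thr1.R0=1 thr2.R0=0
thr1.R0=1 thr2.R0=1
thr1.R0=1 thr2.R0=2
thr1.R0=2 thr2.R0=0
thr1.R0=2 thr2.R0=1
thr1.R0=2 thr2.R0=2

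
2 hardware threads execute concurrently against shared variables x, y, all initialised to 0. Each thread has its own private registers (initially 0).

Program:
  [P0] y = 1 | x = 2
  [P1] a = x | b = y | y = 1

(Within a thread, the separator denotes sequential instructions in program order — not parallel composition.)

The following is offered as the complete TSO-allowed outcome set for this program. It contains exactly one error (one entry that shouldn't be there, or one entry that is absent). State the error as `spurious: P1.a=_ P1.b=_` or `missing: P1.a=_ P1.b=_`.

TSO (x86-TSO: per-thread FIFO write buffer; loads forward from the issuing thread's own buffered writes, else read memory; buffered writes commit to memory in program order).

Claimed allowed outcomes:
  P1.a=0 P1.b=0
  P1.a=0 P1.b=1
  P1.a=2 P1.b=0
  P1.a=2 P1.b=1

spurious: P1.a=2 P1.b=0

outcome vector order: (P1.a,P1.b)
under TSO → <0 0> <0 1> <2 1>
claimed∖TSO = {<2 0>}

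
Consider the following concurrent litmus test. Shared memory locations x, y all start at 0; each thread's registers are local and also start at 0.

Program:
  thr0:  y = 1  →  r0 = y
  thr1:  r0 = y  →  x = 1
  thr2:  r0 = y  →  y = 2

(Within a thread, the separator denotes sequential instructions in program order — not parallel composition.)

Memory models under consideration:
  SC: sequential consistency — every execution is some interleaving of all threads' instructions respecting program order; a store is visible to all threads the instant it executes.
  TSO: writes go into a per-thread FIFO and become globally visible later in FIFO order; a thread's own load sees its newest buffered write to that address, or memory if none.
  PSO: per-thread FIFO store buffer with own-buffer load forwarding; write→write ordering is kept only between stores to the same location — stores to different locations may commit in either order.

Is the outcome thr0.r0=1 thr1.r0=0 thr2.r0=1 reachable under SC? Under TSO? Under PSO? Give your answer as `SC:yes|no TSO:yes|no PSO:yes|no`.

SC:yes TSO:yes PSO:yes

outcome vector order: (thr0.r0,thr1.r0,thr2.r0)
[SC] allowed = {(1,0,0); (1,0,1); (1,1,0); (1,1,1); (1,2,0); (1,2,1); (2,0,0); (2,0,1); (2,1,0); (2,1,1); (2,2,0); (2,2,1)}
[TSO] allowed = {(1,0,0); (1,0,1); (1,1,0); (1,1,1); (1,2,0); (1,2,1); (2,0,0); (2,0,1); (2,1,0); (2,1,1); (2,2,0); (2,2,1)}
[PSO] allowed = {(1,0,0); (1,0,1); (1,1,0); (1,1,1); (1,2,0); (1,2,1); (2,0,0); (2,0,1); (2,1,0); (2,1,1); (2,2,0); (2,2,1)}
target (1,0,1) ∈ {SC,TSO,PSO}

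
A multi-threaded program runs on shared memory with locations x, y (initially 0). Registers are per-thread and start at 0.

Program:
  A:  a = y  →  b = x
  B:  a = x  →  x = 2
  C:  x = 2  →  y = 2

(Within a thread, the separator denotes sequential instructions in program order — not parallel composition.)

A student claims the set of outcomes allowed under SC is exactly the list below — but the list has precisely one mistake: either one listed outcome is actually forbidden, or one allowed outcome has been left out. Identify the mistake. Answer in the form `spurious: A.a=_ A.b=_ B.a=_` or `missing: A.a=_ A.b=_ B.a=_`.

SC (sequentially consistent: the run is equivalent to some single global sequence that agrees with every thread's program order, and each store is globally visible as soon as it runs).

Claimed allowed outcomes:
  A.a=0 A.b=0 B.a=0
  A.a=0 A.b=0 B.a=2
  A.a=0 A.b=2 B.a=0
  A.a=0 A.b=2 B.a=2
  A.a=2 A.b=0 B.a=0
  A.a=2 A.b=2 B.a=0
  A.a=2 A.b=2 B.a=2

spurious: A.a=2 A.b=0 B.a=0

outcome vector order: (A.a,A.b,B.a)
SC (6): 0/0/0; 0/0/2; 0/2/0; 0/2/2; 2/2/0; 2/2/2
claimed∖SC = {2/0/0}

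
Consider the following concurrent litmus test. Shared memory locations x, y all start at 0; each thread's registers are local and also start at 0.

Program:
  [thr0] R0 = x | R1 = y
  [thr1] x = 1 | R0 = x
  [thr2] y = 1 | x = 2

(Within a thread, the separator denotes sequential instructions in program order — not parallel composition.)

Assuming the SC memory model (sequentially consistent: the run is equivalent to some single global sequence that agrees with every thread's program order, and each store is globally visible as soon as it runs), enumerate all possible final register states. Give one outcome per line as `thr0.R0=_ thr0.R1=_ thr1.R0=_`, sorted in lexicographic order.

thr0.R0=0 thr0.R1=0 thr1.R0=1
thr0.R0=0 thr0.R1=0 thr1.R0=2
thr0.R0=0 thr0.R1=1 thr1.R0=1
thr0.R0=0 thr0.R1=1 thr1.R0=2
thr0.R0=1 thr0.R1=0 thr1.R0=1
thr0.R0=1 thr0.R1=0 thr1.R0=2
thr0.R0=1 thr0.R1=1 thr1.R0=1
thr0.R0=1 thr0.R1=1 thr1.R0=2
thr0.R0=2 thr0.R1=1 thr1.R0=1
thr0.R0=2 thr0.R1=1 thr1.R0=2

outcome vector order: (thr0.R0,thr0.R1,thr1.R0)
|SC outcomes| = 10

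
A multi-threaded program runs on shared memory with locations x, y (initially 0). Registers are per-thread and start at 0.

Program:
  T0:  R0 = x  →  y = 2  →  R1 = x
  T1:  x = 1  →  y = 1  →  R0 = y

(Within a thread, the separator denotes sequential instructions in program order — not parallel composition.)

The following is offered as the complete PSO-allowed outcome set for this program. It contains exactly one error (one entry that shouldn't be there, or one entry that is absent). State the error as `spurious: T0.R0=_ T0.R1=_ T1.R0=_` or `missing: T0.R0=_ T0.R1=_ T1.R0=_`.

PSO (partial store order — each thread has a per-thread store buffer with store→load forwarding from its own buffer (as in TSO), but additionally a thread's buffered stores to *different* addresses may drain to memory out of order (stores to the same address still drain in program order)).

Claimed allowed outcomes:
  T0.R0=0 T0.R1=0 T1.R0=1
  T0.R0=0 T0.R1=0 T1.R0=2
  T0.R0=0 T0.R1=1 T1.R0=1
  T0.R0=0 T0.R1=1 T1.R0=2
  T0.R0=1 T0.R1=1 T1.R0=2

outcome vector order: (T0.R0,T0.R1,T1.R0)
[PSO] allowed = {0/0/1, 0/0/2, 0/1/1, 0/1/2, 1/1/1, 1/1/2}
PSO∖claimed = {1/1/1}

missing: T0.R0=1 T0.R1=1 T1.R0=1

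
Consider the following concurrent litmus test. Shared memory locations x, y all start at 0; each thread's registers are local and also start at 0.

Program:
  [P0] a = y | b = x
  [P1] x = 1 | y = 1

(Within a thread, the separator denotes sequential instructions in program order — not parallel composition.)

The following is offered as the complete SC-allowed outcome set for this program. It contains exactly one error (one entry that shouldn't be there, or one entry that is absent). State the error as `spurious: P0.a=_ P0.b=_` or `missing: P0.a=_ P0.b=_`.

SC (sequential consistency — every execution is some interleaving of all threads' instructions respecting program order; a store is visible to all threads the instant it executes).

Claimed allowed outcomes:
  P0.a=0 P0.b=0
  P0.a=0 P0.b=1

missing: P0.a=1 P0.b=1

outcome vector order: (P0.a,P0.b)
under SC → 0/0, 0/1, 1/1
SC∖claimed = {1/1}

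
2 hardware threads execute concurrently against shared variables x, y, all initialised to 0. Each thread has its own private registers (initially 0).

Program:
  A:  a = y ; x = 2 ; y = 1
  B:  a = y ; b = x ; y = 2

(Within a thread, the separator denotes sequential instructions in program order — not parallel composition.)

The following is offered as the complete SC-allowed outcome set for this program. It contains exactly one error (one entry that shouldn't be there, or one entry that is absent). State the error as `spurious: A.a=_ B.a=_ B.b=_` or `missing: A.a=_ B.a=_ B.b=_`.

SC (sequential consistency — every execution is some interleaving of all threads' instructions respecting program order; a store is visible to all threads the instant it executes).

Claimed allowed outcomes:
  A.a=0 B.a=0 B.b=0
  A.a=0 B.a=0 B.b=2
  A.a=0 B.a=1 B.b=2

missing: A.a=2 B.a=0 B.b=0

outcome vector order: (A.a,B.a,B.b)
under SC → 0/0/0, 0/0/2, 0/1/2, 2/0/0
SC∖claimed = {2/0/0}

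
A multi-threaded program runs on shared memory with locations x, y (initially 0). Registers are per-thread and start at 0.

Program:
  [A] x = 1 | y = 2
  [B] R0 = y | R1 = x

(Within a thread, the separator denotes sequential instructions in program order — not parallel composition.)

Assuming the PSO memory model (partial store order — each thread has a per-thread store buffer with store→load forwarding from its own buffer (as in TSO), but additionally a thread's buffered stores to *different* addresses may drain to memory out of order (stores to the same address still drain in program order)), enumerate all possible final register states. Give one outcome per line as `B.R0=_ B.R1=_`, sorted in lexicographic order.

B.R0=0 B.R1=0
B.R0=0 B.R1=1
B.R0=2 B.R1=0
B.R0=2 B.R1=1

outcome vector order: (B.R0,B.R1)
|PSO outcomes| = 4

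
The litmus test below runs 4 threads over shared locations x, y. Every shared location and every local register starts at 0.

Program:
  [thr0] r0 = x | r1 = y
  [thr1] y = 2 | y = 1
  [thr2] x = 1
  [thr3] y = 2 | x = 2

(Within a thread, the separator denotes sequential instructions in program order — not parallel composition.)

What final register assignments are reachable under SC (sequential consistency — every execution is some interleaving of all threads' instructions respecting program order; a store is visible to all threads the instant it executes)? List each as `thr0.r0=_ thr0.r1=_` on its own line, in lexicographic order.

outcome vector order: (thr0.r0,thr0.r1)
|SC outcomes| = 8

thr0.r0=0 thr0.r1=0
thr0.r0=0 thr0.r1=1
thr0.r0=0 thr0.r1=2
thr0.r0=1 thr0.r1=0
thr0.r0=1 thr0.r1=1
thr0.r0=1 thr0.r1=2
thr0.r0=2 thr0.r1=1
thr0.r0=2 thr0.r1=2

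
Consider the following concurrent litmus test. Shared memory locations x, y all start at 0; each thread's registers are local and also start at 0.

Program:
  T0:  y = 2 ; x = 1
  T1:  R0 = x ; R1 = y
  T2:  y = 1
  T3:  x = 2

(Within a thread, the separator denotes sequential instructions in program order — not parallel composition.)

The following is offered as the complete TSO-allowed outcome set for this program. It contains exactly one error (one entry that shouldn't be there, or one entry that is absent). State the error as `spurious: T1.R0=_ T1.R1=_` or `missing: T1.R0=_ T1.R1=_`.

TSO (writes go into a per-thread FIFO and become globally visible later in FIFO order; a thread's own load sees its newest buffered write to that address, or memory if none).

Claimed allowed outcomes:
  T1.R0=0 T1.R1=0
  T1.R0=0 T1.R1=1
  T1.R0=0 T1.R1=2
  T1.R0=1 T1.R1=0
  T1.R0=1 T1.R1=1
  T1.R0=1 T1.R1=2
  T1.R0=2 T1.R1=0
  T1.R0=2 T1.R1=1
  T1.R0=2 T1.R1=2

outcome vector order: (T1.R0,T1.R1)
[TSO] allowed = {<0 0> <0 1> <0 2> <1 1> <1 2> <2 0> <2 1> <2 2>}
claimed∖TSO = {<1 0>}

spurious: T1.R0=1 T1.R1=0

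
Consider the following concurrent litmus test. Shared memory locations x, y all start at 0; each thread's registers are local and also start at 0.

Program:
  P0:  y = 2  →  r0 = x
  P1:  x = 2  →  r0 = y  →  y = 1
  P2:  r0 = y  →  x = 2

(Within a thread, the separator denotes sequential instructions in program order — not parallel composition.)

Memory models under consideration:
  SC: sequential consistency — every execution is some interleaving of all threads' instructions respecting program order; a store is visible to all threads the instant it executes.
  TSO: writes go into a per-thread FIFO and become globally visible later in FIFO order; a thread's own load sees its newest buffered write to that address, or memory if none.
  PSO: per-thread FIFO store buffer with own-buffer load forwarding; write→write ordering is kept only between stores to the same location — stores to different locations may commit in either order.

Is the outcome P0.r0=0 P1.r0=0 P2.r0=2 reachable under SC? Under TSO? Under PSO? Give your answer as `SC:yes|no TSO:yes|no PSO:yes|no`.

SC:no TSO:yes PSO:yes

outcome vector order: (P0.r0,P1.r0,P2.r0)
SC: 9 outcomes — {<0 2 0>; <0 2 1>; <0 2 2>; <2 0 0>; <2 0 1>; <2 0 2>; <2 2 0>; <2 2 1>; <2 2 2>}
TSO: 12 outcomes — {<0 0 0>; <0 0 1>; <0 0 2>; <0 2 0>; <0 2 1>; <0 2 2>; <2 0 0>; <2 0 1>; <2 0 2>; <2 2 0>; <2 2 1>; <2 2 2>}
PSO: 12 outcomes — {<0 0 0>; <0 0 1>; <0 0 2>; <0 2 0>; <0 2 1>; <0 2 2>; <2 0 0>; <2 0 1>; <2 0 2>; <2 2 0>; <2 2 1>; <2 2 2>}
target <0 0 2> ∈ {TSO,PSO}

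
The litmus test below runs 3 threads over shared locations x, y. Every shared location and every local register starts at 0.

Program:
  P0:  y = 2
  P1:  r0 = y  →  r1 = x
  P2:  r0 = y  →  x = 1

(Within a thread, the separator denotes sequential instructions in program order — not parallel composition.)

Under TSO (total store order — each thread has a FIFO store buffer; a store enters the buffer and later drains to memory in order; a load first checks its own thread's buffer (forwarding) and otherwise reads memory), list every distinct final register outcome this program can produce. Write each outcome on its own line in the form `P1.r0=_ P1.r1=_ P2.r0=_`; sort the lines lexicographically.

P1.r0=0 P1.r1=0 P2.r0=0
P1.r0=0 P1.r1=0 P2.r0=2
P1.r0=0 P1.r1=1 P2.r0=0
P1.r0=0 P1.r1=1 P2.r0=2
P1.r0=2 P1.r1=0 P2.r0=0
P1.r0=2 P1.r1=0 P2.r0=2
P1.r0=2 P1.r1=1 P2.r0=0
P1.r0=2 P1.r1=1 P2.r0=2

outcome vector order: (P1.r0,P1.r1,P2.r0)
|TSO outcomes| = 8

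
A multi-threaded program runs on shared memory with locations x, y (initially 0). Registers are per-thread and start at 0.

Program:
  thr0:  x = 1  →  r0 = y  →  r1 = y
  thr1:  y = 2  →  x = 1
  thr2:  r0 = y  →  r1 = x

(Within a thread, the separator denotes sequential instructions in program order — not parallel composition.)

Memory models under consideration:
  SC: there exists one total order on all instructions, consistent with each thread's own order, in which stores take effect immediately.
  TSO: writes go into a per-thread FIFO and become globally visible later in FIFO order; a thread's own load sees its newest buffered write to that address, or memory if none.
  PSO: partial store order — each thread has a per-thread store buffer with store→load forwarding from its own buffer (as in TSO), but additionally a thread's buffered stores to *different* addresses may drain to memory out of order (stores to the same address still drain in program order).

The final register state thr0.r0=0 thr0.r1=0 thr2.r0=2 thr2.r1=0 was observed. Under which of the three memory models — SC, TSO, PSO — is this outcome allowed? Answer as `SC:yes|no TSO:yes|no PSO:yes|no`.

outcome vector order: (thr0.r0,thr0.r1,thr2.r0,thr2.r1)
SC (10): (0,0,0,0) (0,0,0,1) (0,0,2,1) (0,2,0,0) (0,2,0,1) (0,2,2,1) (2,2,0,0) (2,2,0,1) (2,2,2,0) (2,2,2,1)
TSO (12): (0,0,0,0) (0,0,0,1) (0,0,2,0) (0,0,2,1) (0,2,0,0) (0,2,0,1) (0,2,2,0) (0,2,2,1) (2,2,0,0) (2,2,0,1) (2,2,2,0) (2,2,2,1)
PSO (12): (0,0,0,0) (0,0,0,1) (0,0,2,0) (0,0,2,1) (0,2,0,0) (0,2,0,1) (0,2,2,0) (0,2,2,1) (2,2,0,0) (2,2,0,1) (2,2,2,0) (2,2,2,1)
target (0,0,2,0) ∈ {TSO,PSO}

SC:no TSO:yes PSO:yes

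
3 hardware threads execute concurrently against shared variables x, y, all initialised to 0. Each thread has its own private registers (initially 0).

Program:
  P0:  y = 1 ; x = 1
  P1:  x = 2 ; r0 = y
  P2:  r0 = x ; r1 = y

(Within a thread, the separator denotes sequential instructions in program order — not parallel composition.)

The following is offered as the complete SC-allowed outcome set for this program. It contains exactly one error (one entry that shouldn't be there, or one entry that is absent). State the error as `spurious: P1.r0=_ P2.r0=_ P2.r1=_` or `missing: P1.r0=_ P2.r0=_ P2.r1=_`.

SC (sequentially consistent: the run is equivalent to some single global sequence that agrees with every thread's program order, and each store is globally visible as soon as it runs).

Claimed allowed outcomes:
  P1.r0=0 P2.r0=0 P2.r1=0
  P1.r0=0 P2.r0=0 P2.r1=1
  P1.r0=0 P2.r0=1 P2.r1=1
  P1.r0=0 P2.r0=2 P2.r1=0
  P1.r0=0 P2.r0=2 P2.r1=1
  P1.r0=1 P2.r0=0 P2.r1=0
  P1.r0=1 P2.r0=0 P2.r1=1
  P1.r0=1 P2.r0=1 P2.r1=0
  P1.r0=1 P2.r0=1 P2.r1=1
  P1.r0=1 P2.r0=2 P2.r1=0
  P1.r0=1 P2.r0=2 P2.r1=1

spurious: P1.r0=1 P2.r0=1 P2.r1=0

outcome vector order: (P1.r0,P2.r0,P2.r1)
SC: 10 outcomes — {(0,0,0), (0,0,1), (0,1,1), (0,2,0), (0,2,1), (1,0,0), (1,0,1), (1,1,1), (1,2,0), (1,2,1)}
claimed∖SC = {(1,1,0)}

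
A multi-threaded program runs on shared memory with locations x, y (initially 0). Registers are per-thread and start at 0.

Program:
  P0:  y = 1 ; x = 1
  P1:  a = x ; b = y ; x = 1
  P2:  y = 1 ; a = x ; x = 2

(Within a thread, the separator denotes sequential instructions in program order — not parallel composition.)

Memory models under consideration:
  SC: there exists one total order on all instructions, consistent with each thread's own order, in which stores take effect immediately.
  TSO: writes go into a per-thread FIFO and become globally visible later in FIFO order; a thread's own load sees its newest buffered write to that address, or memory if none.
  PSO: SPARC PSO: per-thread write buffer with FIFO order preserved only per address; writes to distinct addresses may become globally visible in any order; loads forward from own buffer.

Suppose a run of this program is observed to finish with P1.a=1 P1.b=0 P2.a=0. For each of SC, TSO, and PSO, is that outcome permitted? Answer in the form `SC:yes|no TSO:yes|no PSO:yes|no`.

outcome vector order: (P1.a,P1.b,P2.a)
SC: 8 outcomes — {0/0/0; 0/0/1; 0/1/0; 0/1/1; 1/1/0; 1/1/1; 2/1/0; 2/1/1}
TSO: 8 outcomes — {0/0/0; 0/0/1; 0/1/0; 0/1/1; 1/1/0; 1/1/1; 2/1/0; 2/1/1}
PSO: 12 outcomes — {0/0/0; 0/0/1; 0/1/0; 0/1/1; 1/0/0; 1/0/1; 1/1/0; 1/1/1; 2/0/0; 2/0/1; 2/1/0; 2/1/1}
target 1/0/0 ∈ {PSO}

SC:no TSO:no PSO:yes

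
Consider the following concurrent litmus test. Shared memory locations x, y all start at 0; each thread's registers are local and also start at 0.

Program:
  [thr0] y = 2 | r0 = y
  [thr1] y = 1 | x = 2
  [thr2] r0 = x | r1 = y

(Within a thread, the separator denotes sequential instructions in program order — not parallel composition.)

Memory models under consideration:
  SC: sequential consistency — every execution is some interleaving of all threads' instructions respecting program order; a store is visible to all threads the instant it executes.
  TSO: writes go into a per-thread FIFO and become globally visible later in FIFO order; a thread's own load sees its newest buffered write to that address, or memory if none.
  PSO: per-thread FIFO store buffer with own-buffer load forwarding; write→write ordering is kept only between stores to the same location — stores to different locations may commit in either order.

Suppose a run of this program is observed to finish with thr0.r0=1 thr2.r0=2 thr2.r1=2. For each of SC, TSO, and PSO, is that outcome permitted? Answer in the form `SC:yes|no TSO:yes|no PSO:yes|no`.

outcome vector order: (thr0.r0,thr2.r0,thr2.r1)
under SC → (1,0,0) (1,0,1) (1,0,2) (1,2,1) (2,0,0) (2,0,1) (2,0,2) (2,2,1) (2,2,2)
under TSO → (1,0,0) (1,0,1) (1,0,2) (1,2,1) (2,0,0) (2,0,1) (2,0,2) (2,2,1) (2,2,2)
under PSO → (1,0,0) (1,0,1) (1,0,2) (1,2,0) (1,2,1) (1,2,2) (2,0,0) (2,0,1) (2,0,2) (2,2,0) (2,2,1) (2,2,2)
target (1,2,2) ∈ {PSO}

SC:no TSO:no PSO:yes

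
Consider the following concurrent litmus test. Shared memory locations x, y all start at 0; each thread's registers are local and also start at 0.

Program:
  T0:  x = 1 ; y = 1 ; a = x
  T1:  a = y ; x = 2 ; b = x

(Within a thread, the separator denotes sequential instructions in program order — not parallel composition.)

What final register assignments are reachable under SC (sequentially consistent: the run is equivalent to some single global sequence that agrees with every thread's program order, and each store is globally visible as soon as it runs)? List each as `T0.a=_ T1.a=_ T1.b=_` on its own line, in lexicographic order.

T0.a=1 T1.a=0 T1.b=1
T0.a=1 T1.a=0 T1.b=2
T0.a=1 T1.a=1 T1.b=2
T0.a=2 T1.a=0 T1.b=2
T0.a=2 T1.a=1 T1.b=2

outcome vector order: (T0.a,T1.a,T1.b)
|SC outcomes| = 5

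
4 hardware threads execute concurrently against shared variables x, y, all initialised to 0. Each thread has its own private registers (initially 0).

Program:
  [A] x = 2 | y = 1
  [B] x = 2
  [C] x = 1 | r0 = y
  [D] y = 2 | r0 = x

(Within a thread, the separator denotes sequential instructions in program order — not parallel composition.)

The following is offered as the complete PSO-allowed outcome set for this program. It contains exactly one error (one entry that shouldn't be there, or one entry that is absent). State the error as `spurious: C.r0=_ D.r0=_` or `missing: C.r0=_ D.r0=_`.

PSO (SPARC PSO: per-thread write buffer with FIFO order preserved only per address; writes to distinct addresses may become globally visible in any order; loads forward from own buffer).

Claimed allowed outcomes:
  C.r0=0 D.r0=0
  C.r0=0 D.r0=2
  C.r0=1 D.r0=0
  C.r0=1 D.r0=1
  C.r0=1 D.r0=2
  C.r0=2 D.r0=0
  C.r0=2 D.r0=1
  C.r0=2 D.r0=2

outcome vector order: (C.r0,D.r0)
PSO: 9 outcomes — {0/0; 0/1; 0/2; 1/0; 1/1; 1/2; 2/0; 2/1; 2/2}
PSO∖claimed = {0/1}

missing: C.r0=0 D.r0=1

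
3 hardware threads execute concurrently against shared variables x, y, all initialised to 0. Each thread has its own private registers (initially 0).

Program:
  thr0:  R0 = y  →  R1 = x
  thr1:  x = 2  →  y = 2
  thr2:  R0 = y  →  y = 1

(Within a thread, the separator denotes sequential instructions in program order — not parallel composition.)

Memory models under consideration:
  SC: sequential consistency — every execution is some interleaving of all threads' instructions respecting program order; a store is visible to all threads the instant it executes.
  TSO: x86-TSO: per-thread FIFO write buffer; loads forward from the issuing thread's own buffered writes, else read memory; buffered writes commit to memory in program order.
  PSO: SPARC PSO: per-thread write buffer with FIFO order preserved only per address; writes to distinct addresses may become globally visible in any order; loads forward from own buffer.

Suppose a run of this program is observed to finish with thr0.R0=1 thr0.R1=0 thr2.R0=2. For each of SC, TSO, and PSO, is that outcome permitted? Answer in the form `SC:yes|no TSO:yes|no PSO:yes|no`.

outcome vector order: (thr0.R0,thr0.R1,thr2.R0)
SC (9): (0,0,0) (0,0,2) (0,2,0) (0,2,2) (1,0,0) (1,2,0) (1,2,2) (2,2,0) (2,2,2)
TSO (9): (0,0,0) (0,0,2) (0,2,0) (0,2,2) (1,0,0) (1,2,0) (1,2,2) (2,2,0) (2,2,2)
PSO (12): (0,0,0) (0,0,2) (0,2,0) (0,2,2) (1,0,0) (1,0,2) (1,2,0) (1,2,2) (2,0,0) (2,0,2) (2,2,0) (2,2,2)
target (1,0,2) ∈ {PSO}

SC:no TSO:no PSO:yes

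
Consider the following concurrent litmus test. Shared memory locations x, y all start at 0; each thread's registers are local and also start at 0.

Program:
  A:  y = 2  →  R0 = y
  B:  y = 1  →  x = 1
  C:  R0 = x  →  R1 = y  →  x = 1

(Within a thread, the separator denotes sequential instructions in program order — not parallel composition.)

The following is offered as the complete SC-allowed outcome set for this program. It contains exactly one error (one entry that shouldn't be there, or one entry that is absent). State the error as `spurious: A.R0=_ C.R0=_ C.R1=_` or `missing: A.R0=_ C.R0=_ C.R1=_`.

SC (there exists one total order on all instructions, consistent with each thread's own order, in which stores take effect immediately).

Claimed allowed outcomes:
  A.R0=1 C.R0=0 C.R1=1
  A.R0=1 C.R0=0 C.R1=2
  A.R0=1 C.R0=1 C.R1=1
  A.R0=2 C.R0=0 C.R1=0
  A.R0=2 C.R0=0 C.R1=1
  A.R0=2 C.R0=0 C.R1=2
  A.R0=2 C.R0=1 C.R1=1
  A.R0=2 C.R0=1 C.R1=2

missing: A.R0=1 C.R0=0 C.R1=0

outcome vector order: (A.R0,C.R0,C.R1)
SC: 9 outcomes — {100; 101; 102; 111; 200; 201; 202; 211; 212}
SC∖claimed = {100}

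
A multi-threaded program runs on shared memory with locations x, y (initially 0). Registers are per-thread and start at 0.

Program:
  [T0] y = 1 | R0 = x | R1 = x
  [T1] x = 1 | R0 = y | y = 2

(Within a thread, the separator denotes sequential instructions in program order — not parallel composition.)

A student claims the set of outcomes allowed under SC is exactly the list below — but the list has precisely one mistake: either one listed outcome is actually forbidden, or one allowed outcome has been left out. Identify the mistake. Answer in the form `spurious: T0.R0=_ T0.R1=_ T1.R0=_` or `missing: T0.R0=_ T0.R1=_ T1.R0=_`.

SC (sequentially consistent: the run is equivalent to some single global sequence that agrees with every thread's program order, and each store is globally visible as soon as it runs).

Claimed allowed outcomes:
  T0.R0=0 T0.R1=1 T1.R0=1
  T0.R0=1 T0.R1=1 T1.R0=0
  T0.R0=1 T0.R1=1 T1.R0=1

outcome vector order: (T0.R0,T0.R1,T1.R0)
SC: 4 outcomes — {001 011 110 111}
SC∖claimed = {001}

missing: T0.R0=0 T0.R1=0 T1.R0=1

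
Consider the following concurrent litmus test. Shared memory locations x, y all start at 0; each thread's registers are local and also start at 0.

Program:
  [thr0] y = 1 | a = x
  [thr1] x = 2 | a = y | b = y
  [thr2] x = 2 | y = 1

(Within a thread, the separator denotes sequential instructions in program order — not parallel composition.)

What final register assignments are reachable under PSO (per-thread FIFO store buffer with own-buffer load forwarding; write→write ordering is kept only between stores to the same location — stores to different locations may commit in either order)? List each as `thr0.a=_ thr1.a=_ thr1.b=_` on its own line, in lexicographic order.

thr0.a=0 thr1.a=0 thr1.b=0
thr0.a=0 thr1.a=0 thr1.b=1
thr0.a=0 thr1.a=1 thr1.b=1
thr0.a=2 thr1.a=0 thr1.b=0
thr0.a=2 thr1.a=0 thr1.b=1
thr0.a=2 thr1.a=1 thr1.b=1

outcome vector order: (thr0.a,thr1.a,thr1.b)
|PSO outcomes| = 6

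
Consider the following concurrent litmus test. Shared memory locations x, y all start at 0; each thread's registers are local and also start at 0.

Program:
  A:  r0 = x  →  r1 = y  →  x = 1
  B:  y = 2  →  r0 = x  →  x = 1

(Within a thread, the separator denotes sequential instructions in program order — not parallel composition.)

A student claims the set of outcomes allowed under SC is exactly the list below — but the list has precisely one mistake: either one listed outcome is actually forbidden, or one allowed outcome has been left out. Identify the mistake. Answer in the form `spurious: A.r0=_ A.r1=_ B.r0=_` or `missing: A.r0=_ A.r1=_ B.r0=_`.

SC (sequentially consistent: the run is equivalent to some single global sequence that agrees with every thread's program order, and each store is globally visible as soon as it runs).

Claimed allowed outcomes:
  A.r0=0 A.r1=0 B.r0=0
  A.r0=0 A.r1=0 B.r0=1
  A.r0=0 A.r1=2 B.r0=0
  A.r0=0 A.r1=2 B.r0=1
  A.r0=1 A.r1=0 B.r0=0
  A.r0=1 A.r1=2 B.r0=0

spurious: A.r0=1 A.r1=0 B.r0=0

outcome vector order: (A.r0,A.r1,B.r0)
SC (5): <0 0 0>; <0 0 1>; <0 2 0>; <0 2 1>; <1 2 0>
claimed∖SC = {<1 0 0>}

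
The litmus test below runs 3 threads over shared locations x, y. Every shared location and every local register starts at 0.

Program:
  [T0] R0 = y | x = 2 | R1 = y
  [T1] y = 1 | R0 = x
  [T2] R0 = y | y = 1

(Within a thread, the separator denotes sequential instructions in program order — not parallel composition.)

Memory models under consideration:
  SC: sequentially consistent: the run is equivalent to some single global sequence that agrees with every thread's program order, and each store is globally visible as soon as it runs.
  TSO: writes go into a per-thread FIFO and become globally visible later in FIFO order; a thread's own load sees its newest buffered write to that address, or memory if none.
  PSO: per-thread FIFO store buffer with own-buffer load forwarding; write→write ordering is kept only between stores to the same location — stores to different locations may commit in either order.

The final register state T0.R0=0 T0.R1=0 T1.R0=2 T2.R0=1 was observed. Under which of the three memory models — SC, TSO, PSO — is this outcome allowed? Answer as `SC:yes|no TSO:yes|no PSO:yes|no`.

SC:yes TSO:yes PSO:yes

outcome vector order: (T0.R0,T0.R1,T1.R0,T2.R0)
SC: 10 outcomes — {(0,0,2,0); (0,0,2,1); (0,1,0,0); (0,1,0,1); (0,1,2,0); (0,1,2,1); (1,1,0,0); (1,1,0,1); (1,1,2,0); (1,1,2,1)}
TSO: 12 outcomes — {(0,0,0,0); (0,0,0,1); (0,0,2,0); (0,0,2,1); (0,1,0,0); (0,1,0,1); (0,1,2,0); (0,1,2,1); (1,1,0,0); (1,1,0,1); (1,1,2,0); (1,1,2,1)}
PSO: 12 outcomes — {(0,0,0,0); (0,0,0,1); (0,0,2,0); (0,0,2,1); (0,1,0,0); (0,1,0,1); (0,1,2,0); (0,1,2,1); (1,1,0,0); (1,1,0,1); (1,1,2,0); (1,1,2,1)}
target (0,0,2,1) ∈ {SC,TSO,PSO}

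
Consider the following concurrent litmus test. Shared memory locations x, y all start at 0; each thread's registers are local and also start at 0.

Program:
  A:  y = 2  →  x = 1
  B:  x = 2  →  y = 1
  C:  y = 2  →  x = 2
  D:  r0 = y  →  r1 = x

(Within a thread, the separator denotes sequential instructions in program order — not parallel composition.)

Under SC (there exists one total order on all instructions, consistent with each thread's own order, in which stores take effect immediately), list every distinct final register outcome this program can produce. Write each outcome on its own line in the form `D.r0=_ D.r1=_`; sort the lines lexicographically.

D.r0=0 D.r1=0
D.r0=0 D.r1=1
D.r0=0 D.r1=2
D.r0=1 D.r1=1
D.r0=1 D.r1=2
D.r0=2 D.r1=0
D.r0=2 D.r1=1
D.r0=2 D.r1=2

outcome vector order: (D.r0,D.r1)
|SC outcomes| = 8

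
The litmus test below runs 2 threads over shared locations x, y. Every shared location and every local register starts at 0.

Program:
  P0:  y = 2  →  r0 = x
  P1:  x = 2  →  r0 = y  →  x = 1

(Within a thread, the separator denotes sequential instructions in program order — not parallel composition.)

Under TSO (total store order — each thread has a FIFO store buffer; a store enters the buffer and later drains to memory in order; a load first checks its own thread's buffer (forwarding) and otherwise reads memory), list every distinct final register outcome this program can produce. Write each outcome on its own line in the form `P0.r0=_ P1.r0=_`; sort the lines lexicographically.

P0.r0=0 P1.r0=0
P0.r0=0 P1.r0=2
P0.r0=1 P1.r0=0
P0.r0=1 P1.r0=2
P0.r0=2 P1.r0=0
P0.r0=2 P1.r0=2

outcome vector order: (P0.r0,P1.r0)
|TSO outcomes| = 6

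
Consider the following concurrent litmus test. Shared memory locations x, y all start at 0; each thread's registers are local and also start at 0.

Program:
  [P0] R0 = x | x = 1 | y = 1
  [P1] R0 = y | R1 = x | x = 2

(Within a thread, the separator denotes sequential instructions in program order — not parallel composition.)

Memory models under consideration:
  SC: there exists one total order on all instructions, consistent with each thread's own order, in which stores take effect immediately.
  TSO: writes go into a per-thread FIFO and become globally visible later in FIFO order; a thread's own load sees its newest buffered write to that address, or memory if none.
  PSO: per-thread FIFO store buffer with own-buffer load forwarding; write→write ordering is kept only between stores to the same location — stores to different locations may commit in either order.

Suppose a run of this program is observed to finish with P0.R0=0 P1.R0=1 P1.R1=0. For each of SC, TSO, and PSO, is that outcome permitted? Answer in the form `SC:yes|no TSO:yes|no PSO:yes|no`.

SC:no TSO:no PSO:yes

outcome vector order: (P0.R0,P1.R0,P1.R1)
under SC → (0,0,0) (0,0,1) (0,1,1) (2,0,0)
under TSO → (0,0,0) (0,0,1) (0,1,1) (2,0,0)
under PSO → (0,0,0) (0,0,1) (0,1,0) (0,1,1) (2,0,0)
target (0,1,0) ∈ {PSO}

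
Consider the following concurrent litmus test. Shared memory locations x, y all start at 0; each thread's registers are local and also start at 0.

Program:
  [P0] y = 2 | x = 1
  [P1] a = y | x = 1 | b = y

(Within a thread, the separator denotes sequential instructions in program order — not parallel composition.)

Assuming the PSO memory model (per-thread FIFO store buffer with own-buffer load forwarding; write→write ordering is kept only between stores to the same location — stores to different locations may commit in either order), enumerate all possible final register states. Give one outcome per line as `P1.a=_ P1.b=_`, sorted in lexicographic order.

P1.a=0 P1.b=0
P1.a=0 P1.b=2
P1.a=2 P1.b=2

outcome vector order: (P1.a,P1.b)
|PSO outcomes| = 3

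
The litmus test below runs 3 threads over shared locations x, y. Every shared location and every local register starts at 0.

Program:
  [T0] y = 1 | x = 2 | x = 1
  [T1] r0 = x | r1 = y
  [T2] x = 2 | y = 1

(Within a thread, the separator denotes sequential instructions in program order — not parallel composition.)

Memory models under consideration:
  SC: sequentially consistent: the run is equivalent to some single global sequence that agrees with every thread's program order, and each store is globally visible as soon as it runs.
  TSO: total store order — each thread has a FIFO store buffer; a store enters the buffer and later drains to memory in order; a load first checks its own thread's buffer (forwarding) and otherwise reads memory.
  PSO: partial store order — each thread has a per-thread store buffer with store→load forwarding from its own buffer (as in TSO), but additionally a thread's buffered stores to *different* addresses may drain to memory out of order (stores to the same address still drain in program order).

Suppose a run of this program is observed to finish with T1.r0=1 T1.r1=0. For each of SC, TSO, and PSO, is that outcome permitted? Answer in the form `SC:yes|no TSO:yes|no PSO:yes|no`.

SC:no TSO:no PSO:yes

outcome vector order: (T1.r0,T1.r1)
SC (5): <0 0> <0 1> <1 1> <2 0> <2 1>
TSO (5): <0 0> <0 1> <1 1> <2 0> <2 1>
PSO (6): <0 0> <0 1> <1 0> <1 1> <2 0> <2 1>
target <1 0> ∈ {PSO}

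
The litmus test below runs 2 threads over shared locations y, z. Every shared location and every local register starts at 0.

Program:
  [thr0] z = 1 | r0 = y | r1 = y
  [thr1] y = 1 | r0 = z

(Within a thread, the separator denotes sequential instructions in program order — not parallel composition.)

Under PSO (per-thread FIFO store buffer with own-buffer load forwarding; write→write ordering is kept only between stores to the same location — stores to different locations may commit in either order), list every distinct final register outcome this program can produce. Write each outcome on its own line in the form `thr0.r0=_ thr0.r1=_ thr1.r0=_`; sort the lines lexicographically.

outcome vector order: (thr0.r0,thr0.r1,thr1.r0)
|PSO outcomes| = 6

thr0.r0=0 thr0.r1=0 thr1.r0=0
thr0.r0=0 thr0.r1=0 thr1.r0=1
thr0.r0=0 thr0.r1=1 thr1.r0=0
thr0.r0=0 thr0.r1=1 thr1.r0=1
thr0.r0=1 thr0.r1=1 thr1.r0=0
thr0.r0=1 thr0.r1=1 thr1.r0=1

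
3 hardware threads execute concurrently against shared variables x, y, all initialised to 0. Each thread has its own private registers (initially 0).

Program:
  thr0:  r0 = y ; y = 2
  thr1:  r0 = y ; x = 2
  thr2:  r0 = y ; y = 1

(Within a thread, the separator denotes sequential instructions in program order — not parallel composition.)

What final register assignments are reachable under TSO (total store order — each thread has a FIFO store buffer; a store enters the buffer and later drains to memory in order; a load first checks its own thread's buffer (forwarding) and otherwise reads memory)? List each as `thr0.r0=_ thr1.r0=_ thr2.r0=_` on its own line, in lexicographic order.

thr0.r0=0 thr1.r0=0 thr2.r0=0
thr0.r0=0 thr1.r0=0 thr2.r0=2
thr0.r0=0 thr1.r0=1 thr2.r0=0
thr0.r0=0 thr1.r0=1 thr2.r0=2
thr0.r0=0 thr1.r0=2 thr2.r0=0
thr0.r0=0 thr1.r0=2 thr2.r0=2
thr0.r0=1 thr1.r0=0 thr2.r0=0
thr0.r0=1 thr1.r0=1 thr2.r0=0
thr0.r0=1 thr1.r0=2 thr2.r0=0

outcome vector order: (thr0.r0,thr1.r0,thr2.r0)
|TSO outcomes| = 9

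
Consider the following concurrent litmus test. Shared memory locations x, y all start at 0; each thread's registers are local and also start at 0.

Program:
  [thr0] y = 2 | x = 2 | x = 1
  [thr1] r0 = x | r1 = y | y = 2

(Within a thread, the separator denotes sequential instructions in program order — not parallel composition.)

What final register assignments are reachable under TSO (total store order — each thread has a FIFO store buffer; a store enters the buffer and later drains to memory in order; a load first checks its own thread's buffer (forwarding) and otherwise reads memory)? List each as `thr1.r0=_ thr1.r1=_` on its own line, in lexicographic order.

thr1.r0=0 thr1.r1=0
thr1.r0=0 thr1.r1=2
thr1.r0=1 thr1.r1=2
thr1.r0=2 thr1.r1=2

outcome vector order: (thr1.r0,thr1.r1)
|TSO outcomes| = 4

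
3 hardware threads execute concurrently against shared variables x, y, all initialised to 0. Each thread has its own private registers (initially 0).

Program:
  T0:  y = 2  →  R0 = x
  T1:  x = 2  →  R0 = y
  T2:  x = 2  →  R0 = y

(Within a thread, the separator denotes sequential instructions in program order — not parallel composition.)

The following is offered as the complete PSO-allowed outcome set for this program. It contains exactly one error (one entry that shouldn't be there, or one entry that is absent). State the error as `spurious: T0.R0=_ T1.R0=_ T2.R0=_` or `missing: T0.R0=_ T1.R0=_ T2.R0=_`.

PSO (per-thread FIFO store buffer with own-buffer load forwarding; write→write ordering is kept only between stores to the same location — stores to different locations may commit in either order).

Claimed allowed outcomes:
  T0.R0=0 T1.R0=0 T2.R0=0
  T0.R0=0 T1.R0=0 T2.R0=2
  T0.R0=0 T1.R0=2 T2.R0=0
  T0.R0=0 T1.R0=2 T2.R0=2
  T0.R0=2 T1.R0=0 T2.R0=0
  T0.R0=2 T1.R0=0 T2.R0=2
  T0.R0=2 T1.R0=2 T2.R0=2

outcome vector order: (T0.R0,T1.R0,T2.R0)
[PSO] allowed = {(0,0,0) (0,0,2) (0,2,0) (0,2,2) (2,0,0) (2,0,2) (2,2,0) (2,2,2)}
PSO∖claimed = {(2,2,0)}

missing: T0.R0=2 T1.R0=2 T2.R0=0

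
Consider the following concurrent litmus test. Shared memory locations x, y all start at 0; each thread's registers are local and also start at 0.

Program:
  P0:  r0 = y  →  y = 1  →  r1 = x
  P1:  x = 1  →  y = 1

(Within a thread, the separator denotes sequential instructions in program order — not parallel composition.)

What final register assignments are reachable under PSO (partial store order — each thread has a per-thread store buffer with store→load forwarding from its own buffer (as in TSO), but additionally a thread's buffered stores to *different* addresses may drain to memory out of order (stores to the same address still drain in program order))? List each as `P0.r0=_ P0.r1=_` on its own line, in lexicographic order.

P0.r0=0 P0.r1=0
P0.r0=0 P0.r1=1
P0.r0=1 P0.r1=0
P0.r0=1 P0.r1=1

outcome vector order: (P0.r0,P0.r1)
|PSO outcomes| = 4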